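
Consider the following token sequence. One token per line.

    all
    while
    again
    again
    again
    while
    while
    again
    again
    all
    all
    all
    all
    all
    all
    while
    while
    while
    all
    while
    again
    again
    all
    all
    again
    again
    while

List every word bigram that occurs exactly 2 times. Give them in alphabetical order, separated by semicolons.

Bigram counts meeting the condition (exactly 2 times):
  again all: 2
  again while: 2

again all; again while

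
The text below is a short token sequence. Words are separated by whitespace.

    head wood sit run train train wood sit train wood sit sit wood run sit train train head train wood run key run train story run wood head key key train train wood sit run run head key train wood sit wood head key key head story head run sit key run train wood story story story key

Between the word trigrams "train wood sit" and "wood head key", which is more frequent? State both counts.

"train wood sit": 4 occurrences
"wood head key": 2 occurrences

"train wood sit" (4 vs 2)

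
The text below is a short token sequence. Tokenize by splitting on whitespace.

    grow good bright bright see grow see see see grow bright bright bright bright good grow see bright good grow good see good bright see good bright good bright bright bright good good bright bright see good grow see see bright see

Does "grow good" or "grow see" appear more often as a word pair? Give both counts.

"grow good": 2 occurrences
"grow see": 3 occurrences

"grow see" (3 vs 2)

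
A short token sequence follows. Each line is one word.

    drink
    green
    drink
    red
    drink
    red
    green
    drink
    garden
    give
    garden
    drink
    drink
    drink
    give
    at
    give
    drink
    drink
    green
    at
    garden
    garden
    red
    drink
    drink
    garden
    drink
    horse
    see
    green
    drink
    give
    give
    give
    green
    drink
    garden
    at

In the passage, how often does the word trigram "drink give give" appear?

Scanning the 37 overlapping trigram windows for "drink give give":
  position 32–34: drink give give

1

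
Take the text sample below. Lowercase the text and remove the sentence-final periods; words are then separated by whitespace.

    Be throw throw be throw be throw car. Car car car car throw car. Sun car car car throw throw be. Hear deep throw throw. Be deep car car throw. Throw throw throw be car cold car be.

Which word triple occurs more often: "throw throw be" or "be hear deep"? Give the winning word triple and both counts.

"throw throw be" (4 vs 1)

"throw throw be": 4 occurrences
"be hear deep": 1 occurrence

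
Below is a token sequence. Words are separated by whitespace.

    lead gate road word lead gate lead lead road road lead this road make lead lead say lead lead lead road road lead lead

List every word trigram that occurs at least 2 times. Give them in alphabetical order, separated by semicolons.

Trigram counts meeting the condition (at least 2 times):
  lead lead road: 2
  lead road road: 2
  road road lead: 2

lead lead road; lead road road; road road lead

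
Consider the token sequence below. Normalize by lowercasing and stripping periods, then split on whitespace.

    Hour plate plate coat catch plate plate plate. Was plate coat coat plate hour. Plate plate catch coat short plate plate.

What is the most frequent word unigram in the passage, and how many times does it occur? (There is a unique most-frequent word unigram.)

"plate", 11 times

Unigram frequencies (highest first):
  plate: 11
  coat: 4
  hour: 2
  catch: 2
  was: 1
  short: 1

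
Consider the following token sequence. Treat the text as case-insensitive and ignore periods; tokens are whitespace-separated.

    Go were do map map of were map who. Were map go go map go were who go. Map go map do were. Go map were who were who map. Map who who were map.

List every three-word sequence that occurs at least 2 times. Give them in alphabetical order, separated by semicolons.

Trigram counts meeting the condition (at least 2 times):
  go map go: 2
  who were map: 2

go map go; who were map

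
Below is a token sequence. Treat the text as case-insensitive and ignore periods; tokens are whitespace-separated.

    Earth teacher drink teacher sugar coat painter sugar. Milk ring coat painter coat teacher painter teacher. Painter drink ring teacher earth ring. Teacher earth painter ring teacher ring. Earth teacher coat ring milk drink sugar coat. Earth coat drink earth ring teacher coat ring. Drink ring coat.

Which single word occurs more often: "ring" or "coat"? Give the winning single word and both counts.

"ring" (9 vs 8)

"ring": 9 occurrences
"coat": 8 occurrences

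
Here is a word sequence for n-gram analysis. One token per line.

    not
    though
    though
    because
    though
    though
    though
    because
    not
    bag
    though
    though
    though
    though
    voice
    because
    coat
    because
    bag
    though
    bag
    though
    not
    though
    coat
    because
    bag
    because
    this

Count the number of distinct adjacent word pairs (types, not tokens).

29 tokens → 28 bigram windows in total.
Repeated bigrams (each contributes count−1 duplicates):
  though though: 6
  bag though: 3
  because bag: 2
  coat because: 2
  not though: 2
  though because: 2
11 duplicate windows → 28 − 11 = 17 distinct.

17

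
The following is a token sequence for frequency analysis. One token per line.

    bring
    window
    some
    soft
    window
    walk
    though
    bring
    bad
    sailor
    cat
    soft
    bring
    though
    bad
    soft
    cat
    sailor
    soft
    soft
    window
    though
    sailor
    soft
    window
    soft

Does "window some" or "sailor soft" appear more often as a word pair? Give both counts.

"window some": 1 occurrence
"sailor soft": 2 occurrences

"sailor soft" (2 vs 1)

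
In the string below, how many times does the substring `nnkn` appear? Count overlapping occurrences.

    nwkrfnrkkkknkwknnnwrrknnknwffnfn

Sliding a length-4 window over the 32 characters (29 positions):
  position 23–26: nnkn

1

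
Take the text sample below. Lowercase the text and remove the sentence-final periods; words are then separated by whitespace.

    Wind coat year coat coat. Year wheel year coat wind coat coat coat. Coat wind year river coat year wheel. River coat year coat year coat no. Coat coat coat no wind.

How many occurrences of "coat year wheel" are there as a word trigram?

2

Scanning the 30 overlapping trigram windows for "coat year wheel":
  position 5–7: coat year wheel
  position 18–20: coat year wheel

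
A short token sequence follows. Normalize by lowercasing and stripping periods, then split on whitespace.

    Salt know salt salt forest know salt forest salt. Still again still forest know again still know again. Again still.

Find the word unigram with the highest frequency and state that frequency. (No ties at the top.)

Unigram frequencies (highest first):
  salt: 5
  know: 4
  still: 4
  again: 4
  forest: 3

"salt", 5 times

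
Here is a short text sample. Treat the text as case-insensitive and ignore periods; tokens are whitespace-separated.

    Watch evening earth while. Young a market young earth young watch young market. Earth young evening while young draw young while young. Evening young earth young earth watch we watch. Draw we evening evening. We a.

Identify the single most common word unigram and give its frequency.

"young", 10 times

Unigram frequencies (highest first):
  young: 10
  evening: 5
  earth: 5
  watch: 4
  while: 3
  we: 3
  … (3 more, each ≤ 2)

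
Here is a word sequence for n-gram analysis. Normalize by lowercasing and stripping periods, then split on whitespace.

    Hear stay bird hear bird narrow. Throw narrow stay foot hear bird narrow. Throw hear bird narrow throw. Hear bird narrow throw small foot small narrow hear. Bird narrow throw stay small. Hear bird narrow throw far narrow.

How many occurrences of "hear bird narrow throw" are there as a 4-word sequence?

6

Scanning the 35 overlapping 4-gram windows for "hear bird narrow throw":
  position 4–7: hear bird narrow throw
  position 11–14: hear bird narrow throw
  position 15–18: hear bird narrow throw
  position 19–22: hear bird narrow throw
  position 27–30: hear bird narrow throw
  position 33–36: hear bird narrow throw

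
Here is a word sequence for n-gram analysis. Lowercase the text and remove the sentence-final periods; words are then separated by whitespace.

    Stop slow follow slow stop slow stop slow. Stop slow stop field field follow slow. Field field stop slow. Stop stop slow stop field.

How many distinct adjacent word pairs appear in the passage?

24 tokens → 23 bigram windows in total.
Repeated bigrams (each contributes count−1 duplicates):
  slow stop: 6
  stop slow: 6
  field field: 2
  follow slow: 2
  stop field: 2
13 duplicate windows → 23 − 13 = 10 distinct.

10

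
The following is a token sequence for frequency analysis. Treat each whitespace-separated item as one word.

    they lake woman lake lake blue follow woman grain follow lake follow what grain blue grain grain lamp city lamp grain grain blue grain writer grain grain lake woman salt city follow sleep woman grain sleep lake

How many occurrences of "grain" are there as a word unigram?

10

Scanning the 37 tokens for "grain":
  position 9: grain
  position 14: grain
  position 16: grain
  position 17: grain
  position 21: grain
  position 22: grain
  position 24: grain
  position 26: grain
  position 27: grain
  position 35: grain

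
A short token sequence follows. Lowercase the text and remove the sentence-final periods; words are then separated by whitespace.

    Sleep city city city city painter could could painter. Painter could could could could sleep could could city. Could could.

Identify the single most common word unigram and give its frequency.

Unigram frequencies (highest first):
  could: 10
  city: 5
  painter: 3
  sleep: 2

"could", 10 times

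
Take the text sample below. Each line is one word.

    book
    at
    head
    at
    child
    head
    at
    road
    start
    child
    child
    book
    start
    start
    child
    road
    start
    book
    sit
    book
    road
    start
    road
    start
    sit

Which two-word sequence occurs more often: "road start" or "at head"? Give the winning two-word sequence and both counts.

"road start" (4 vs 1)

"road start": 4 occurrences
"at head": 1 occurrence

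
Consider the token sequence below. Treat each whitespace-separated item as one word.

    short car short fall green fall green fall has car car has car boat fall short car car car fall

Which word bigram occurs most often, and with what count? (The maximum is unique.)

Bigram frequencies (highest first):
  car car: 3
  short car: 2
  fall green: 2
  green fall: 2
  has car: 2
  car short: 1
  … (7 more, each ≤ 1)

"car car", 3 times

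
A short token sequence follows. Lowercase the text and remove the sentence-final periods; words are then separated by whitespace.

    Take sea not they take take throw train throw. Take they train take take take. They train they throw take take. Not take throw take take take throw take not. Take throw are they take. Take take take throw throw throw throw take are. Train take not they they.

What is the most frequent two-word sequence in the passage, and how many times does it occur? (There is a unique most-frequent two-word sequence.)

"take take", 9 times

Bigram frequencies (highest first):
  take take: 9
  take throw: 5
  throw take: 5
  take not: 3
  throw throw: 3
  not they: 2
  … (16 more, each ≤ 2)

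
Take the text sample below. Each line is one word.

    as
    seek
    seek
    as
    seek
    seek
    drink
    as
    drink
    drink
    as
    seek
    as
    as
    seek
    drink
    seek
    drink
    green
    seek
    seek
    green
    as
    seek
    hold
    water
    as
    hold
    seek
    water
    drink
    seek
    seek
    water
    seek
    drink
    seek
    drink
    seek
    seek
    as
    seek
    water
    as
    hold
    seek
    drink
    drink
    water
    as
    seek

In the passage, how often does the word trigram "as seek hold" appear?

1

Scanning the 49 overlapping trigram windows for "as seek hold":
  position 23–25: as seek hold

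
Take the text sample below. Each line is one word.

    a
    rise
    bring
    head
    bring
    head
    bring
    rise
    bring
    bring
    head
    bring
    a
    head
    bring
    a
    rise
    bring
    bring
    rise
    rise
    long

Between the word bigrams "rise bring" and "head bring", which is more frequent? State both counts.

"rise bring": 3 occurrences
"head bring": 4 occurrences

"head bring" (4 vs 3)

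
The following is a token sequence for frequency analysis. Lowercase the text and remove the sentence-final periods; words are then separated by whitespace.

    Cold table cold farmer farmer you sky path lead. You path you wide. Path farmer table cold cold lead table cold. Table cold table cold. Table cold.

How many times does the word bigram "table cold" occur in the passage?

6

Scanning the 26 overlapping bigram windows for "table cold":
  position 2–3: table cold
  position 16–17: table cold
  position 20–21: table cold
  position 22–23: table cold
  position 24–25: table cold
  position 26–27: table cold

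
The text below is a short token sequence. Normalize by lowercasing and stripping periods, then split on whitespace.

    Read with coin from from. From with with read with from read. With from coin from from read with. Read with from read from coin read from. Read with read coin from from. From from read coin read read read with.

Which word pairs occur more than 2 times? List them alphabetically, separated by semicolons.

Bigram counts meeting the condition (more than 2 times):
  coin from: 3
  from from: 6
  from read: 5
  read with: 7
  with from: 3
  with read: 3

coin from; from from; from read; read with; with from; with read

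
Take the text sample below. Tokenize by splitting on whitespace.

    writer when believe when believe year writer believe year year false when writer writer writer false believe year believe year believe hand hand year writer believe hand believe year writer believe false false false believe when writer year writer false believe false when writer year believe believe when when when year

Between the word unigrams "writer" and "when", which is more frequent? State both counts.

"writer" (10 vs 8)

"writer": 10 occurrences
"when": 8 occurrences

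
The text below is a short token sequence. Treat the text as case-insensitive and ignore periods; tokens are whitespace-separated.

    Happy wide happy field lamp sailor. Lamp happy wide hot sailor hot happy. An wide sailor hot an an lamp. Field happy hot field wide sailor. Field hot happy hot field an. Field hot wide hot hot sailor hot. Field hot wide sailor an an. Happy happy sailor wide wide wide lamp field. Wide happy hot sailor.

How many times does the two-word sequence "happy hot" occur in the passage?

Scanning the 56 overlapping bigram windows for "happy hot":
  position 22–23: happy hot
  position 29–30: happy hot
  position 55–56: happy hot

3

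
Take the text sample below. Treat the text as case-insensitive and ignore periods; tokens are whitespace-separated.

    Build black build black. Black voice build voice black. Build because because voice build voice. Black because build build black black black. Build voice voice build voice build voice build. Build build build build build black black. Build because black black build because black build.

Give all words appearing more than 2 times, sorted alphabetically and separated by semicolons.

Unigram counts meeting the condition (more than 2 times):
  because: 5
  black: 13
  build: 19
  voice: 8

because; black; build; voice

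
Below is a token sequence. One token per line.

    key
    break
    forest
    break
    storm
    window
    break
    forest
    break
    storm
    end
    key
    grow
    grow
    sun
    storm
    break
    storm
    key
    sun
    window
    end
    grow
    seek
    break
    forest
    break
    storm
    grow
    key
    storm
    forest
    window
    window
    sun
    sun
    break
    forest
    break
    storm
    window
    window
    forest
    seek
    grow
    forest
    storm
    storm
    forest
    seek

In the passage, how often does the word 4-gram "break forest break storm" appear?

Scanning the 47 overlapping 4-gram windows for "break forest break storm":
  position 2–5: break forest break storm
  position 7–10: break forest break storm
  position 25–28: break forest break storm
  position 37–40: break forest break storm

4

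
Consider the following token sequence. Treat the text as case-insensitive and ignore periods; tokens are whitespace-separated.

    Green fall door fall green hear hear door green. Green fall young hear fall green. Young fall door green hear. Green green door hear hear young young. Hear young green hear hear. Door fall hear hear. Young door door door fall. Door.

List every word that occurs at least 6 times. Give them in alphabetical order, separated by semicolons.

Unigram counts meeting the condition (at least 6 times):
  door: 9
  fall: 7
  green: 9
  hear: 11
  young: 6

door; fall; green; hear; young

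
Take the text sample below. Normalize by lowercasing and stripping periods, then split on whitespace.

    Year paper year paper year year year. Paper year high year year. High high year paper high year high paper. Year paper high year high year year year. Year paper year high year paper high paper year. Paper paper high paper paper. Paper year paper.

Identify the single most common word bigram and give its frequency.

Bigram frequencies (highest first):
  year paper: 9
  paper year: 7
  year year: 6
  high year: 6
  year high: 5
  paper high: 4
  … (3 more, each ≤ 3)

"year paper", 9 times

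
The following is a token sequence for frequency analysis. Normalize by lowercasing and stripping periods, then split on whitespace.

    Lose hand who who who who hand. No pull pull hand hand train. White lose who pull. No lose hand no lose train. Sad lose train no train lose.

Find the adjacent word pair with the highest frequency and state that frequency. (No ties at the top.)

"who who", 3 times

Bigram frequencies (highest first):
  who who: 3
  lose hand: 2
  hand no: 2
  no lose: 2
  lose train: 2
  hand who: 1
  … (16 more, each ≤ 1)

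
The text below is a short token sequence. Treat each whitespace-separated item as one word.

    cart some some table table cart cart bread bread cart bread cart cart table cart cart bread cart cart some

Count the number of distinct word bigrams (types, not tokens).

20 tokens → 19 bigram windows in total.
Repeated bigrams (each contributes count−1 duplicates):
  cart cart: 4
  bread cart: 3
  cart bread: 3
  cart some: 2
  table cart: 2
9 duplicate windows → 19 − 9 = 10 distinct.

10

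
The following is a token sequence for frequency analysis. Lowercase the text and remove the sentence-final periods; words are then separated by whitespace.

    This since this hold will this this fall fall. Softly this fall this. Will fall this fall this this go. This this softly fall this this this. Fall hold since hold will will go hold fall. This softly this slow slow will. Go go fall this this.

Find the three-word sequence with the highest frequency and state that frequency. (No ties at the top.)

"fall this this", 3 times

Trigram frequencies (highest first):
  fall this this: 3
  this this fall: 2
  this fall this: 2
  this since this: 1
  since this hold: 1
  this hold will: 1
  … (35 more, each ≤ 1)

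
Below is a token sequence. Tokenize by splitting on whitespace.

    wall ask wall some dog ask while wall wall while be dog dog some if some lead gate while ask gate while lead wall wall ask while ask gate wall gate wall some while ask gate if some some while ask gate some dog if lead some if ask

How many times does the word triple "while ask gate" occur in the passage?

Scanning the 47 overlapping trigram windows for "while ask gate":
  position 19–21: while ask gate
  position 27–29: while ask gate
  position 34–36: while ask gate
  position 40–42: while ask gate

4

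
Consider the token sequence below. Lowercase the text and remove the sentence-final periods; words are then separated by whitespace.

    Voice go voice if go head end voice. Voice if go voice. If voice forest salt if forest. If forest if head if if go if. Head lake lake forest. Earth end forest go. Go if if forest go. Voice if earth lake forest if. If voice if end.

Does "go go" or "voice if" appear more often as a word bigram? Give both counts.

"voice if" (5 vs 1)

"go go": 1 occurrence
"voice if": 5 occurrences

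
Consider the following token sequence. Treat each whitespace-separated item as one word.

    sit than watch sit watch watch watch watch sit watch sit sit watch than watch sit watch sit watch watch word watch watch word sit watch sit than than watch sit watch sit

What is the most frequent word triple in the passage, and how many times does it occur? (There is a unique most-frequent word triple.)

"watch sit watch", 5 times

Trigram frequencies (highest first):
  watch sit watch: 5
  sit watch sit: 4
  than watch sit: 3
  sit watch watch: 2
  watch watch watch: 2
  watch watch word: 2
  … (13 more, each ≤ 1)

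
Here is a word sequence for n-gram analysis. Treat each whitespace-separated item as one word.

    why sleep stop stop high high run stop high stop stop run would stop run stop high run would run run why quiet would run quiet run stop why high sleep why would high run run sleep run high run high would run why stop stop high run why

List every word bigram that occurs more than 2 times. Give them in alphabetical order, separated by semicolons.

high run; run stop; run why; stop high; stop stop; would run

Bigram counts meeting the condition (more than 2 times):
  high run: 5
  run stop: 3
  run why: 3
  stop high: 4
  stop stop: 3
  would run: 3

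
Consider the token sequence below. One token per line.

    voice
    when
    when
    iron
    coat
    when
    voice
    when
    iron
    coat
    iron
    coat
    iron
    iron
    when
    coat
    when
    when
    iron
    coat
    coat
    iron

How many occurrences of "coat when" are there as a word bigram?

Scanning the 21 overlapping bigram windows for "coat when":
  position 5–6: coat when
  position 16–17: coat when

2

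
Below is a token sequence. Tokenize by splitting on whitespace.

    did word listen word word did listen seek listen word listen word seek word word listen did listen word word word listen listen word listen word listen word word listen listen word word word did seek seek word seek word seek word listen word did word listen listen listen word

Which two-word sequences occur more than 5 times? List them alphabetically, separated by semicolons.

listen word; word listen; word word

Bigram counts meeting the condition (more than 5 times):
  listen word: 10
  word listen: 9
  word word: 7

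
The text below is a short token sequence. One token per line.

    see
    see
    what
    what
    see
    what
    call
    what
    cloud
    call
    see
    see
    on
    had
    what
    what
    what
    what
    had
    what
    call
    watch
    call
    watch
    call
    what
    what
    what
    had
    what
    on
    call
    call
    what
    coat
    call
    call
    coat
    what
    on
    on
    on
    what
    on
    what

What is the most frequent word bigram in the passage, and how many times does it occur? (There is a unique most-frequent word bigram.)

"what what", 6 times

Bigram frequencies (highest first):
  what what: 6
  call what: 3
  had what: 3
  what on: 3
  see see: 2
  see what: 2
  … (18 more, each ≤ 2)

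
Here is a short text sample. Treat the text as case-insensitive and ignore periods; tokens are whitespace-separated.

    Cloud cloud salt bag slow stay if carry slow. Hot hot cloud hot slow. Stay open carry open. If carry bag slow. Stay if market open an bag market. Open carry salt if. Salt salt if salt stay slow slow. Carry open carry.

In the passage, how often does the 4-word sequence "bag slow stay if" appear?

2

Scanning the 40 overlapping 4-gram windows for "bag slow stay if":
  position 4–7: bag slow stay if
  position 21–24: bag slow stay if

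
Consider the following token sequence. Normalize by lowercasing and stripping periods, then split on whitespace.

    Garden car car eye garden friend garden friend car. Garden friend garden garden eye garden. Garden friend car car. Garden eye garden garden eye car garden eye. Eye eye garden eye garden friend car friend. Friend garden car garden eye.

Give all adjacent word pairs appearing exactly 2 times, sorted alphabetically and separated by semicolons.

Bigram counts meeting the condition (exactly 2 times):
  car car: 2
  eye eye: 2
  garden car: 2

car car; eye eye; garden car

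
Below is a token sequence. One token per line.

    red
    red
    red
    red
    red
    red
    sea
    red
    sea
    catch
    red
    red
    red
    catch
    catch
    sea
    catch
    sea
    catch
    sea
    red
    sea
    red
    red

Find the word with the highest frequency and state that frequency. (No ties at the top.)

Unigram frequencies (highest first):
  red: 13
  sea: 6
  catch: 5

"red", 13 times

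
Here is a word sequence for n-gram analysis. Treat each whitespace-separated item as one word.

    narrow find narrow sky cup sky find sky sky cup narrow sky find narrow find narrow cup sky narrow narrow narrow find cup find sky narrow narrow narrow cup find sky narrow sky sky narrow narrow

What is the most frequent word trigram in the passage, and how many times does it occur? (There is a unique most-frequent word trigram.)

Trigram frequencies (highest first):
  sky narrow narrow: 3
  narrow find narrow: 2
  narrow narrow narrow: 2
  cup find sky: 2
  find sky narrow: 2
  find narrow sky: 1
  … (22 more, each ≤ 1)

"sky narrow narrow", 3 times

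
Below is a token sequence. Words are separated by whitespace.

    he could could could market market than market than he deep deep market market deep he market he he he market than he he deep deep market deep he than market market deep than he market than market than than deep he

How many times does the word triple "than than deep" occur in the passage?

1

Scanning the 40 overlapping trigram windows for "than than deep":
  position 39–41: than than deep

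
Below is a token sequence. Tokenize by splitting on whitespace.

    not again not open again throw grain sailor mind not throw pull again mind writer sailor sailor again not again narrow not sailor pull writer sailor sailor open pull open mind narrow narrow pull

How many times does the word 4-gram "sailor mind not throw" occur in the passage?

1

Scanning the 31 overlapping 4-gram windows for "sailor mind not throw":
  position 8–11: sailor mind not throw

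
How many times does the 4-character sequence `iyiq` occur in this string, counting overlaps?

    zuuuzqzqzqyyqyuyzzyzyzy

Sliding a length-4 window over the 23 characters (20 positions):
  (no match at any position)

0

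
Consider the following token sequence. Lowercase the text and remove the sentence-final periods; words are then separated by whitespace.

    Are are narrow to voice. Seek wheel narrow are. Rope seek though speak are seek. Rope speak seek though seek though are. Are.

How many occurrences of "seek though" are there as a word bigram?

Scanning the 22 overlapping bigram windows for "seek though":
  position 11–12: seek though
  position 18–19: seek though
  position 20–21: seek though

3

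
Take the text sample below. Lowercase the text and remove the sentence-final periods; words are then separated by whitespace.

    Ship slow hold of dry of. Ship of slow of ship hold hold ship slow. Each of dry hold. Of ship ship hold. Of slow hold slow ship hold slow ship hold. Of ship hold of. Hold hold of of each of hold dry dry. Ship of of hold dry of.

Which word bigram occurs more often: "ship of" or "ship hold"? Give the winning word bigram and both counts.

"ship of": 2 occurrences
"ship hold": 5 occurrences

"ship hold" (5 vs 2)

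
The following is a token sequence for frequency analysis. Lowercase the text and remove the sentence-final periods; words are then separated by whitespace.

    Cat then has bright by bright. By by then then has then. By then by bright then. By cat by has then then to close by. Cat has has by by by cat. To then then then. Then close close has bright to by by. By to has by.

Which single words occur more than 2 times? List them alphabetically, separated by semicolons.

bright; by; cat; close; has; then; to

Unigram counts meeting the condition (more than 2 times):
  bright: 4
  by: 15
  cat: 4
  close: 3
  has: 7
  then: 12
  to: 4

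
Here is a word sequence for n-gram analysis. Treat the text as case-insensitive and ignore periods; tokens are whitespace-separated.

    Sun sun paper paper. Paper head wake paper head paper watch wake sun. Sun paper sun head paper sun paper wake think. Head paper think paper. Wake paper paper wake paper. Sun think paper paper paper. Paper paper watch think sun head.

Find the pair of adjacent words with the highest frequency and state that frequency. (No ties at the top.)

"paper paper", 7 times

Bigram frequencies (highest first):
  paper paper: 7
  sun paper: 3
  wake paper: 3
  head paper: 3
  paper sun: 3
  paper wake: 3
  … (14 more, each ≤ 2)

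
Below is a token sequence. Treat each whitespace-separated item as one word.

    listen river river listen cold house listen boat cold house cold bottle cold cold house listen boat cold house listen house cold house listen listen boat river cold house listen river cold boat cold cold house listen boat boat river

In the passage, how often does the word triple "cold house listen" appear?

6

Scanning the 38 overlapping trigram windows for "cold house listen":
  position 5–7: cold house listen
  position 14–16: cold house listen
  position 18–20: cold house listen
  position 22–24: cold house listen
  position 28–30: cold house listen
  position 35–37: cold house listen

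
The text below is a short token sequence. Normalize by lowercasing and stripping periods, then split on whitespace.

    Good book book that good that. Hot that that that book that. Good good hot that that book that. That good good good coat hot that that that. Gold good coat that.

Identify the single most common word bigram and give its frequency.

Bigram frequencies (highest first):
  that that: 6
  book that: 3
  that good: 3
  hot that: 3
  good good: 3
  that book: 2
  … (10 more, each ≤ 2)

"that that", 6 times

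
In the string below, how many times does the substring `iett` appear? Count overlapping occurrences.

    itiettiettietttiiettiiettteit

5

Sliding a length-4 window over the 29 characters (26 positions):
  position 3–6: iett
  position 7–10: iett
  position 11–14: iett
  position 17–20: iett
  position 22–25: iett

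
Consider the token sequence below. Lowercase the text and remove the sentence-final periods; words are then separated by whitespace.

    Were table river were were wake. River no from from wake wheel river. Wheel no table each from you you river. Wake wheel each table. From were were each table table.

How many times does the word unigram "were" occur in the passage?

Scanning the 31 tokens for "were":
  position 1: were
  position 4: were
  position 5: were
  position 27: were
  position 28: were

5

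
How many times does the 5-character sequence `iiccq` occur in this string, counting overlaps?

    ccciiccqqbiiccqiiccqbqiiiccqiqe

Sliding a length-5 window over the 31 characters (27 positions):
  position 4–8: iiccq
  position 11–15: iiccq
  position 16–20: iiccq
  position 24–28: iiccq

4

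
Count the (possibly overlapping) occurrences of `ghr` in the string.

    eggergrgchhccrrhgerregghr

1

Sliding a length-3 window over the 25 characters (23 positions):
  position 23–25: ghr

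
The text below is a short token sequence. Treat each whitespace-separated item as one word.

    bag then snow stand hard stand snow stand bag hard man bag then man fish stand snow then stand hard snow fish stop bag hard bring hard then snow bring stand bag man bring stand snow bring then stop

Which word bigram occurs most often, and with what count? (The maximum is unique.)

Bigram frequencies (highest first):
  stand snow: 3
  bag then: 2
  then snow: 2
  snow stand: 2
  stand hard: 2
  stand bag: 2
  … (22 more, each ≤ 2)

"stand snow", 3 times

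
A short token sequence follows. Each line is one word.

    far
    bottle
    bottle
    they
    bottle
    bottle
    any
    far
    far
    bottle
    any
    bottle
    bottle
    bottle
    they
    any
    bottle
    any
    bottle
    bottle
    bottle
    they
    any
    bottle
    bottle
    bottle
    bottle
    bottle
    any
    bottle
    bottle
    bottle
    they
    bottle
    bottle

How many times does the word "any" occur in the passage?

6

Scanning the 35 tokens for "any":
  position 7: any
  position 11: any
  position 16: any
  position 18: any
  position 23: any
  position 29: any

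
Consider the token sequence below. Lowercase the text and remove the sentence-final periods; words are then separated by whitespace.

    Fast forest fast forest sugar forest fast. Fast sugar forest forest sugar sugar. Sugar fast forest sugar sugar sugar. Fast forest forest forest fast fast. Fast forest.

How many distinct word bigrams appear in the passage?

27 tokens → 26 bigram windows in total.
Repeated bigrams (each contributes count−1 duplicates):
  fast forest: 5
  sugar sugar: 4
  fast fast: 3
  forest fast: 3
  forest forest: 3
  forest sugar: 3
  sugar fast: 2
  sugar forest: 2
17 duplicate windows → 26 − 17 = 9 distinct.

9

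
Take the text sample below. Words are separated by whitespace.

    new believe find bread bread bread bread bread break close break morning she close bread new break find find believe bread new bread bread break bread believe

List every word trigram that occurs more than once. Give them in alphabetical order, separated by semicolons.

bread bread bread; bread bread break

Trigram counts meeting the condition (more than once):
  bread bread bread: 3
  bread bread break: 2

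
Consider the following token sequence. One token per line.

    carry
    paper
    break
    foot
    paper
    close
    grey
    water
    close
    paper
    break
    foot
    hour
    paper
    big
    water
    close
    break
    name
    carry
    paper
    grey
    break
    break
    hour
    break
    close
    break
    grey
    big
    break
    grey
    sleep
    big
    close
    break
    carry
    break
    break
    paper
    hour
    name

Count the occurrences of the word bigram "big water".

1

Scanning the 41 overlapping bigram windows for "big water":
  position 15–16: big water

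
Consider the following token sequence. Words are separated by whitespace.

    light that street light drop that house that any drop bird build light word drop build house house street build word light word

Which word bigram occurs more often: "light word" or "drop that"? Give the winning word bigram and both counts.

"light word": 2 occurrences
"drop that": 1 occurrence

"light word" (2 vs 1)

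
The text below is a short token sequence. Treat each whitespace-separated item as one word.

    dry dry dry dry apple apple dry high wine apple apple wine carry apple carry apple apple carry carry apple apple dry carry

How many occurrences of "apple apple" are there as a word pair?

4

Scanning the 22 overlapping bigram windows for "apple apple":
  position 5–6: apple apple
  position 10–11: apple apple
  position 16–17: apple apple
  position 20–21: apple apple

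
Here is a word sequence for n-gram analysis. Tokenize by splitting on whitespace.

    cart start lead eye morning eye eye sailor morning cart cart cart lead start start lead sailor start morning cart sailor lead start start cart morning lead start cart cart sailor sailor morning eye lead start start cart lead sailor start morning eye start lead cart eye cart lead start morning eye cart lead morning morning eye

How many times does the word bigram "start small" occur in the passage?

Scanning the 56 overlapping bigram windows for "start small":
  (none found)

0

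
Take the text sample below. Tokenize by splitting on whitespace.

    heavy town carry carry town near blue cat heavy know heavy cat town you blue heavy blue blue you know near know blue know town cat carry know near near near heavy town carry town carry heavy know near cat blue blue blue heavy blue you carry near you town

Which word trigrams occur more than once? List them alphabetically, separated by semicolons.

Trigram counts meeting the condition (more than once):
  blue heavy blue: 2
  heavy town carry: 2

blue heavy blue; heavy town carry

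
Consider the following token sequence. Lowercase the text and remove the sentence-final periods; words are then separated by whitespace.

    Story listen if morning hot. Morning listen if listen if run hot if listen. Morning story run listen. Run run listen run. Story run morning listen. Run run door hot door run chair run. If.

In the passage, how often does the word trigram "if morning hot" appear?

Scanning the 33 overlapping trigram windows for "if morning hot":
  position 3–5: if morning hot

1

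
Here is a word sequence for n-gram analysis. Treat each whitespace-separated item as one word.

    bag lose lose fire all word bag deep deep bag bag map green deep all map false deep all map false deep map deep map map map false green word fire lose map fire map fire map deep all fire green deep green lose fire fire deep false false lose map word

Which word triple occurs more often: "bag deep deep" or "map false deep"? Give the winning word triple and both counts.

"bag deep deep": 1 occurrence
"map false deep": 2 occurrences

"map false deep" (2 vs 1)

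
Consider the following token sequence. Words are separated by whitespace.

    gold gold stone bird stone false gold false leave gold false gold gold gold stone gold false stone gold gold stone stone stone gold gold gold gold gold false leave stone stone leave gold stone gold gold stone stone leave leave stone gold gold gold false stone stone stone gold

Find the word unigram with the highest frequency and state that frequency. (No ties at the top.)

"gold", 22 times

Unigram frequencies (highest first):
  gold: 22
  stone: 16
  false: 6
  leave: 5
  bird: 1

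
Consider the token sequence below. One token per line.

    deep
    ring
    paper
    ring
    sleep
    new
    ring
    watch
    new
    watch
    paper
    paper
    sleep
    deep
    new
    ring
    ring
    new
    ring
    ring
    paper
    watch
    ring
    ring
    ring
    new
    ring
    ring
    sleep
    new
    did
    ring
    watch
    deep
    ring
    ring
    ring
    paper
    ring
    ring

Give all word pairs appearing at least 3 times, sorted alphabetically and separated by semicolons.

new ring; ring paper; ring ring

Bigram counts meeting the condition (at least 3 times):
  new ring: 4
  ring paper: 3
  ring ring: 8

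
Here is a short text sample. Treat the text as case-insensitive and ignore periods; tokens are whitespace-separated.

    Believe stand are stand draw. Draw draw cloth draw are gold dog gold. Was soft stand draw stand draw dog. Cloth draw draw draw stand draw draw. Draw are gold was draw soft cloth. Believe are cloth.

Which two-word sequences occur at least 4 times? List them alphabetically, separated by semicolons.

Bigram counts meeting the condition (at least 4 times):
  draw draw: 6
  stand draw: 4

draw draw; stand draw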